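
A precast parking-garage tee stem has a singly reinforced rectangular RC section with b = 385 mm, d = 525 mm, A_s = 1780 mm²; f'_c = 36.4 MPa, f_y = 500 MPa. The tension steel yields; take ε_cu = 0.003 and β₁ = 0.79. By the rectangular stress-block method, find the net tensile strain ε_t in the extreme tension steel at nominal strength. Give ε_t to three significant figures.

a = A_s f_y/(0.85 f'_c b) = 74.72 mm.
β₁ = 0.79, so c = a/β₁ = 74.72/0.79 = 94.58 mm.
From the linear strain diagram with ε_cu = 0.003: ε_t = 0.003 (d − c)/c = 0.003 × (525 − 94.58)/94.58 = 0.0137.
Since ε_t ≥ 0.005, the section is tension-controlled.

ε_t ≈ 0.0137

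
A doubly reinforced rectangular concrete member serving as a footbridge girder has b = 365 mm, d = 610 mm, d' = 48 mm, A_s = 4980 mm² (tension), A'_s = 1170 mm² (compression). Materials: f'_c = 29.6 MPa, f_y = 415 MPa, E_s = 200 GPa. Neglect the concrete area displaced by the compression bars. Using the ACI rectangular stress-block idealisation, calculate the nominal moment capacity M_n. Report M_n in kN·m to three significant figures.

Assume both tension and compression steel yield.
Net tension couple steel: A_s − A'_s = 3810 mm².
a = (A_s − A'_s) f_y / (0.85 f'_c b) = 1581150/(0.85 × 29.6 × 365) = 172.17 mm.
c = a/β₁ = 172.17/0.839 = 205.21 mm; ε'_s = 0.003(c − d')/c = 0.0023 ≥ f_y/E_s = 0.0021, so compression steel does yield.
M_n = (A_s − A'_s) f_y (d − a/2) + A'_s f_y (d − d') = [1581150 × (610 − 86.085) + 485550 × (610 − 48)] × 10⁻⁶ = 828.39 + 272.88 = 1101.27 kN·m.

M_n ≈ 1100 kN·m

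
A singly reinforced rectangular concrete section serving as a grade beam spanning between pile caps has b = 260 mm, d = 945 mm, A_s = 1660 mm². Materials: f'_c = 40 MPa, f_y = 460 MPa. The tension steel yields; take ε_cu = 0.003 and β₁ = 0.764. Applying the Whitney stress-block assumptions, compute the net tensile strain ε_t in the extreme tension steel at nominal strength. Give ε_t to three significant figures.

a = A_s f_y/(0.85 f'_c b) = 86.38 mm.
β₁ = 0.764, so c = a/β₁ = 86.38/0.764 = 113.06 mm.
From the linear strain diagram with ε_cu = 0.003: ε_t = 0.003 (d − c)/c = 0.003 × (945 − 113.06)/113.06 = 0.0221.
Since ε_t ≥ 0.005, the section is tension-controlled.

ε_t ≈ 0.0221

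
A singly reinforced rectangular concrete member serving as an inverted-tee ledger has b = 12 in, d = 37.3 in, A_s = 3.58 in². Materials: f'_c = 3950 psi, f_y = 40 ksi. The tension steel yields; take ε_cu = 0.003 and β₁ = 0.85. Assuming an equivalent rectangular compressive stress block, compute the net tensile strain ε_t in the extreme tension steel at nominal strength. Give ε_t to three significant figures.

ε_t ≈ 0.0238

a = A_s f_y/(0.85 f'_c b) = 3.554 in.
β₁ = 0.85, so c = a/β₁ = 3.554/0.85 = 4.181 in.
From the linear strain diagram with ε_cu = 0.003: ε_t = 0.003 (d − c)/c = 0.003 × (37.3 − 4.181)/4.181 = 0.0238.
Since ε_t ≥ 0.005, the section is tension-controlled.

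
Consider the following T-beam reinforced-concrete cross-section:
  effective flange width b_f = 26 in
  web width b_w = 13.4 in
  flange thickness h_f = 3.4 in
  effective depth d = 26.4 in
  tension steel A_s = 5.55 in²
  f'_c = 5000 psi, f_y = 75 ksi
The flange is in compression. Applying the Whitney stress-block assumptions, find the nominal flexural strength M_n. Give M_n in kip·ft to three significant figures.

M_n ≈ 850 kip·ft

Tension: T = A_s f_y = 5.55 × 75 = 416.25 kips.
Try a within the flange: a = T/(0.85 f'_c b_f) = 416.25/(0.85 × 5 × 26) = 3.767 in.
a = 3.767 > h_f = 3.4 in: the block extends into the web. Split into flange-overhang and web parts.
C_f = 0.85 f'_c (b_f − b_w) h_f = 0.85 × 5 × (26 − 13.4) × 3.4 = 182.1 kips.
Remaining web compression depth: a_w = (T − C_f)/(0.85 f'_c b_w) = (416.25 − 182.1)/(0.85 × 5 × 13.4) = 4.112 in.
M_n = C_f(d − h_f/2) + (T − C_f)(d − a_w/2) = 182.1 × (26.4 − 1.7) + 234.15 × (26.4 − 2.056) = 4497.9 + 5700.1 = 10198.0 kip·in.
M_n = 10198.0/12 = 849.83 kip·ft.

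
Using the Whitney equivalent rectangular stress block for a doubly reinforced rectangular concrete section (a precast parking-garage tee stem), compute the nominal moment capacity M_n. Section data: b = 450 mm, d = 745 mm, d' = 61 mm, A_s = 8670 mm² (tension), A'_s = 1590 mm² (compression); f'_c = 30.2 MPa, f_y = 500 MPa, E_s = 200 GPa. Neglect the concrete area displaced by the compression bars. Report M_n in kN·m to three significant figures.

M_n ≈ 2640 kN·m

Assume both tension and compression steel yield.
Net tension couple steel: A_s − A'_s = 7080 mm².
a = (A_s − A'_s) f_y / (0.85 f'_c b) = 3540000/(0.85 × 30.2 × 450) = 306.45 mm.
c = a/β₁ = 306.45/0.834 = 367.45 mm; ε'_s = 0.003(c − d')/c = 0.0025 ≥ f_y/E_s = 0.0025, so compression steel does yield.
M_n = (A_s − A'_s) f_y (d − a/2) + A'_s f_y (d − d') = [3540000 × (745 − 153.225) + 795000 × (745 − 61)] × 10⁻⁶ = 2094.88 + 543.78 = 2638.66 kN·m.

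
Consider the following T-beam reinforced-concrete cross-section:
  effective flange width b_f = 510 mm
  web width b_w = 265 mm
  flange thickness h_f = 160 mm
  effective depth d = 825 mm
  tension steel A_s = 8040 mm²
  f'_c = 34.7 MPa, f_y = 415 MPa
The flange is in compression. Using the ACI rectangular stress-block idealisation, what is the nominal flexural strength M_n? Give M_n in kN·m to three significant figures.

M_n ≈ 2360 kN·m

Tension: T = A_s f_y = 8040 × 415 = 3336600 N.
Try a within the flange: a = T/(0.85 f'_c b_f) = 3336600/(0.85 × 34.7 × 510) = 221.81 mm.
a = 221.81 > h_f = 160 mm: the block extends into the web. Split into flange-overhang and web parts.
C_f = 0.85 f'_c (b_f − b_w) h_f = 0.85 × 34.7 × (510 − 265) × 160 = 1156204 N.
Remaining web compression depth: a_w = (T − C_f)/(0.85 f'_c b_w) = (3336600 − 1156204)/(0.85 × 34.7 × 265) = 278.96 mm.
M_n = C_f(d − h_f/2) + (T − C_f)(d − a_w/2) = 1156204 × (825 − 80) + 2180396 × (825 − 139.48) = 861.37 + 1494.71 = 2356.08 × 10⁶ N·mm.
M_n = 2356.08 kN·m.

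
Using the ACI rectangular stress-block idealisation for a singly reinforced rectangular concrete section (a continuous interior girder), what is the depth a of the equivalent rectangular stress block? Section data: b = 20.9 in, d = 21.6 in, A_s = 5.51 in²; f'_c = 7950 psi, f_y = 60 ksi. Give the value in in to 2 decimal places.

a ≈ 2.34 in

T = A_s f_y = 5.51 × 60 = 330.6 kips.
a = T/(0.85 f'_c b) = 330.6/(0.85 × 7.95 × 20.9) = 2.34 in.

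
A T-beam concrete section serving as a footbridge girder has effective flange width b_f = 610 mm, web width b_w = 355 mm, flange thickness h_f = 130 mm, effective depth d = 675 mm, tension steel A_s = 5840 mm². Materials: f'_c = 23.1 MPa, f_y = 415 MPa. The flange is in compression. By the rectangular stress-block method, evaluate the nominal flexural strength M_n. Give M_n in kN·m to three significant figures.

M_n ≈ 1370 kN·m

Tension: T = A_s f_y = 5840 × 415 = 2423600 N.
Try a within the flange: a = T/(0.85 f'_c b_f) = 2423600/(0.85 × 23.1 × 610) = 202.35 mm.
a = 202.35 > h_f = 130 mm: the block extends into the web. Split into flange-overhang and web parts.
C_f = 0.85 f'_c (b_f − b_w) h_f = 0.85 × 23.1 × (610 − 355) × 130 = 650900 N.
Remaining web compression depth: a_w = (T − C_f)/(0.85 f'_c b_w) = (2423600 − 650900)/(0.85 × 23.1 × 355) = 254.32 mm.
M_n = C_f(d − h_f/2) + (T − C_f)(d − a_w/2) = 650900 × (675 − 65) + 1772700 × (675 − 127.16) = 397.05 + 971.16 = 1368.21 × 10⁶ N·mm.
M_n = 1368.21 kN·m.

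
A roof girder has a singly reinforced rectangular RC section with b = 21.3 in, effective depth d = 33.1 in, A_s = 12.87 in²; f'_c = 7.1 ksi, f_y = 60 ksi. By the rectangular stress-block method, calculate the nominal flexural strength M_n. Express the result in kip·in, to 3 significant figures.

M_n ≈ 23200 kip·in

T = A_s f_y = 12.87 × 60 = 772.2 kips.
a = T/(0.85 f'_c b) = 772.2/(0.85 × 7.1 × 21.3) = 6.007 in.
M_n = T(d − a/2) = 772.2 × (33.1 − 3.0035) = 23240.5 kip·in.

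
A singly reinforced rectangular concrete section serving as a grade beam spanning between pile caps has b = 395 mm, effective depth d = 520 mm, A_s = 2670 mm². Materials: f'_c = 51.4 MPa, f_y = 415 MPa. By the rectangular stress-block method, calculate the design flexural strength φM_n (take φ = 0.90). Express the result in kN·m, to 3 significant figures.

φM_n ≈ 487 kN·m

T = A_s f_y = 2670 × 415 = 1108050 N = 1108.05 kN.
From C = T: a = T/(0.85 f'_c b) = 1108050/(0.85 × 51.4 × 395) = 64.21 mm.
M_n = T(d − a/2) = 1108.05 kN × (520 − 32.105) mm = 540.61 kN·m.
φM_n = 0.90 × 540.61 = 486.55 kN·m.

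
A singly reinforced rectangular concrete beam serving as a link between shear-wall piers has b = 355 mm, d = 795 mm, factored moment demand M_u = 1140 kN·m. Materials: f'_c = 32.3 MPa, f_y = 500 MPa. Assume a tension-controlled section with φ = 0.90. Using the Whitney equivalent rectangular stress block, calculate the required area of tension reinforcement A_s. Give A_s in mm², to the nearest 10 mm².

M_n = M_u/φ = 1140/0.90 = 1266.67 kN·m.
With M_n = 0.85 f'_c a b (d − a/2), solve the quadratic for a:
a = d − √(d² − 2M_n/(0.85 f'_c b)) = 795 − √(795² − 2 × 1266.67×10⁶/(0.85 × 32.3 × 355)) = 185.00 mm.
A_s = 0.85 f'_c a b / f_y = 0.85 × 32.3 × 185.00 × 355 / 500 = 3606.2 mm².

A_s ≈ 3610 mm²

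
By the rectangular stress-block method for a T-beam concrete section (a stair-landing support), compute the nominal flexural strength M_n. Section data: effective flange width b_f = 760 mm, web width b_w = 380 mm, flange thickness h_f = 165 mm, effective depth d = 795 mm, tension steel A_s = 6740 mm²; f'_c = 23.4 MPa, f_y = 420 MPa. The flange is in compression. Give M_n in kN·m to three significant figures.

M_n ≈ 1980 kN·m

Tension: T = A_s f_y = 6740 × 420 = 2830800 N.
Try a within the flange: a = T/(0.85 f'_c b_f) = 2830800/(0.85 × 23.4 × 760) = 187.27 mm.
a = 187.27 > h_f = 165 mm: the block extends into the web. Split into flange-overhang and web parts.
C_f = 0.85 f'_c (b_f − b_w) h_f = 0.85 × 23.4 × (760 − 380) × 165 = 1247103 N.
Remaining web compression depth: a_w = (T − C_f)/(0.85 f'_c b_w) = (2830800 − 1247103)/(0.85 × 23.4 × 380) = 209.53 mm.
M_n = C_f(d − h_f/2) + (T − C_f)(d − a_w/2) = 1247103 × (795 − 82.5) + 1583697 × (795 − 104.765) = 888.56 + 1093.12 = 1981.68 × 10⁶ N·mm.
M_n = 1981.68 kN·m.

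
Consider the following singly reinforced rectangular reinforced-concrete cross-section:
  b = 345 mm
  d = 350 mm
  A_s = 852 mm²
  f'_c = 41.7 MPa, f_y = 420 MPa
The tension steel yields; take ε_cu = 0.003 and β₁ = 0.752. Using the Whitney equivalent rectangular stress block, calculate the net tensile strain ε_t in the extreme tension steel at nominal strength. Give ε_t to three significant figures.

a = A_s f_y/(0.85 f'_c b) = 29.26 mm.
β₁ = 0.752, so c = a/β₁ = 29.26/0.752 = 38.91 mm.
From the linear strain diagram with ε_cu = 0.003: ε_t = 0.003 (d − c)/c = 0.003 × (350 − 38.91)/38.91 = 0.0240.
Since ε_t ≥ 0.005, the section is tension-controlled.

ε_t ≈ 0.0240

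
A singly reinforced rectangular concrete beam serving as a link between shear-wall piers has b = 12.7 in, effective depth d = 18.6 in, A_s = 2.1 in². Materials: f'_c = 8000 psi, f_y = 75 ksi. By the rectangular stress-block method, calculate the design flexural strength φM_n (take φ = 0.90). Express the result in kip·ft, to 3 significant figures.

φM_n ≈ 209 kip·ft

T = A_s f_y = 2.1 × 75 = 157.5 kips.
a = T/(0.85 f'_c b) = 157.5/(0.85 × 8 × 12.7) = 1.824 in.
M_n = T(d − a/2) = 157.5 × (18.6 − 0.912) = 2785.9 kip·in = 2785.9/12 = 232.16 kip·ft.
φM_n = 0.90 × 232.16 = 208.94 kip·ft.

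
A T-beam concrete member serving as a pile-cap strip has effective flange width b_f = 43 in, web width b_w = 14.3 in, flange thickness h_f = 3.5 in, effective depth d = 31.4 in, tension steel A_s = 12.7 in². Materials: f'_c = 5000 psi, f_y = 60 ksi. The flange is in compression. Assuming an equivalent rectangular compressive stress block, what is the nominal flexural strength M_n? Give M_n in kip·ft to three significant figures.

Tension: T = A_s f_y = 12.7 × 60 = 762 kips.
Try a within the flange: a = T/(0.85 f'_c b_f) = 762/(0.85 × 5 × 43) = 4.170 in.
a = 4.170 > h_f = 3.5 in: the block extends into the web. Split into flange-overhang and web parts.
C_f = 0.85 f'_c (b_f − b_w) h_f = 0.85 × 5 × (43 − 14.3) × 3.5 = 426.9 kips.
Remaining web compression depth: a_w = (T − C_f)/(0.85 f'_c b_w) = (762 − 426.9)/(0.85 × 5 × 14.3) = 5.514 in.
M_n = C_f(d − h_f/2) + (T − C_f)(d − a_w/2) = 426.9 × (31.4 − 1.75) + 335.1 × (31.4 − 2.757) = 12657.6 + 9598.3 = 22255.9 kip·in.
M_n = 22255.9/12 = 1854.66 kip·ft.

M_n ≈ 1850 kip·ft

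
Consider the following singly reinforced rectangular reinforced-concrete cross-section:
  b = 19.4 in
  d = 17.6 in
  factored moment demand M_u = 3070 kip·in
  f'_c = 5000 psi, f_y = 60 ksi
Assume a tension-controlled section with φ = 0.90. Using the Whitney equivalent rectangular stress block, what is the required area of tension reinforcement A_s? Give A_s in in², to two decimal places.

M_n = M_u/φ = 3070/0.90 = 3411.11 kip·in.
From M_n = 0.85 f'_c a b (d − a/2):
a = d − √(d² − 2M_n/(0.85 f'_c b)) = 17.6 − √(17.6² − 2 × 3411.11/(0.85 × 5 × 19.4)) = 2.533 in.
A_s = 0.85 f'_c a b / f_y = 0.85 × 5 × 2.533 × 19.4 / 60 = 3.481 in².

A_s ≈ 3.48 in²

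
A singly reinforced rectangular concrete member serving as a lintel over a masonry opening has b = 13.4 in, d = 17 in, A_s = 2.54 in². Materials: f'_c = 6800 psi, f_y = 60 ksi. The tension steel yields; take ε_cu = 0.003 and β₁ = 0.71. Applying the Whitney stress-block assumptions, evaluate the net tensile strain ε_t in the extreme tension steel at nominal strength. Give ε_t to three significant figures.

a = A_s f_y/(0.85 f'_c b) = 1.968 in.
β₁ = 0.71, so c = a/β₁ = 1.968/0.71 = 2.772 in.
From the linear strain diagram with ε_cu = 0.003: ε_t = 0.003 (d − c)/c = 0.003 × (17 − 2.772)/2.772 = 0.0154.
Since ε_t ≥ 0.005, the section is tension-controlled.

ε_t ≈ 0.0154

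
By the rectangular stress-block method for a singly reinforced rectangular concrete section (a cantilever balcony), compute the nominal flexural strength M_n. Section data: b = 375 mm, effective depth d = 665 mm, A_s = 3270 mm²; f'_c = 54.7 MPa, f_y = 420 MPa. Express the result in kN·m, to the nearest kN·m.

T = A_s f_y = 3270 × 420 = 1373400 N = 1373.4 kN.
From C = T: a = T/(0.85 f'_c b) = 1373400/(0.85 × 54.7 × 375) = 78.77 mm.
M_n = T(d − a/2) = 1373.4 kN × (665 − 39.385) mm = 859.22 kN·m.

M_n ≈ 859 kN·m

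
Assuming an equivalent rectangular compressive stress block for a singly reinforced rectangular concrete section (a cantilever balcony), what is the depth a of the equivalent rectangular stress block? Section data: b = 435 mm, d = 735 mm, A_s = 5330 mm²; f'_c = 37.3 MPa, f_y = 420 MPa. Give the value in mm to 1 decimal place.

T = A_s f_y = 5330 × 420 = 2238600 N = 2238.6 kN.
Setting C = 0.85 f'_c a b equal to T: a = 2238600/(0.85 × 37.3 × 435) = 162.3 mm.

a ≈ 162.3 mm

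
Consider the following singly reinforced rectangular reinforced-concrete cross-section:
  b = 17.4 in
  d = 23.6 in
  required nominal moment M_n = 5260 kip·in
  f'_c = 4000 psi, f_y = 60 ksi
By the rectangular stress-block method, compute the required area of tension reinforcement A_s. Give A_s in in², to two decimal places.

From M_n = 0.85 f'_c a b (d − a/2):
a = d − √(d² − 2M_n/(0.85 f'_c b)) = 23.6 − √(23.6² − 2 × 5260/(0.85 × 4 × 17.4)) = 4.129 in.
A_s = 0.85 f'_c a b / f_y = 0.85 × 4 × 4.129 × 17.4 / 60 = 4.071 in².

A_s ≈ 4.07 in²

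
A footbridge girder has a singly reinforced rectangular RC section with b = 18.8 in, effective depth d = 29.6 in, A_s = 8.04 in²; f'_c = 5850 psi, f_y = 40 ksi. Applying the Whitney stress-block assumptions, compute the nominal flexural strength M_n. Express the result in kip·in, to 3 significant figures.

M_n ≈ 8970 kip·in

T = A_s f_y = 8.04 × 40 = 321.6 kips.
a = T/(0.85 f'_c b) = 321.6/(0.85 × 5.85 × 18.8) = 3.440 in.
M_n = T(d − a/2) = 321.6 × (29.6 − 1.72) = 8966.2 kip·in.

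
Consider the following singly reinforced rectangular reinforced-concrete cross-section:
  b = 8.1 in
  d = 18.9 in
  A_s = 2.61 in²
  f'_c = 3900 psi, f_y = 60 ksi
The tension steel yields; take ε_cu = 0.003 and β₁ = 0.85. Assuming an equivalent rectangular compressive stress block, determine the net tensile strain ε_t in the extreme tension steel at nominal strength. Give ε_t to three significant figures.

a = A_s f_y/(0.85 f'_c b) = 5.832 in.
β₁ = 0.85, so c = a/β₁ = 5.832/0.85 = 6.861 in.
From the linear strain diagram with ε_cu = 0.003: ε_t = 0.003 (d − c)/c = 0.003 × (18.9 − 6.861)/6.861 = 0.00526.
Since ε_t ≥ 0.005, the section is tension-controlled.

ε_t ≈ 0.00526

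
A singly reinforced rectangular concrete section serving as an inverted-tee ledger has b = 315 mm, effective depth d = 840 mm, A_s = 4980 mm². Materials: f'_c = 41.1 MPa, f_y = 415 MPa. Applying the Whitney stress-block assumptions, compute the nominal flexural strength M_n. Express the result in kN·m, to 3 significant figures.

M_n ≈ 1540 kN·m

T = A_s f_y = 4980 × 415 = 2066700 N = 2066.7 kN.
From C = T: a = T/(0.85 f'_c b) = 2066700/(0.85 × 41.1 × 315) = 187.80 mm.
M_n = T(d − a/2) = 2066.7 kN × (840 − 93.9) mm = 1541.96 kN·m.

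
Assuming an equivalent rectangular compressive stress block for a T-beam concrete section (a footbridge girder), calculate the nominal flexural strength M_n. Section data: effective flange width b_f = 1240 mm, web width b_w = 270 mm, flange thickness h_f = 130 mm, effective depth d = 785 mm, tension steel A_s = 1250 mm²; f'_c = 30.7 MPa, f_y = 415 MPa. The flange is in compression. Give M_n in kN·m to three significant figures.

Tension: T = A_s f_y = 1250 × 415 = 518750 N.
Try a within the flange: a = T/(0.85 f'_c b_f) = 518750/(0.85 × 30.7 × 1240) = 16.03 mm.
Since a = 16.03 ≤ h_f = 130 mm, the stress block lies entirely in the flange; analyse as a rectangular beam of width b_f.
M_n = T(d − a/2) = 518750 × (785 − 8.015) = 403.06 × 10⁶ N·mm.
M_n = 403.06 kN·m.

M_n ≈ 403 kN·m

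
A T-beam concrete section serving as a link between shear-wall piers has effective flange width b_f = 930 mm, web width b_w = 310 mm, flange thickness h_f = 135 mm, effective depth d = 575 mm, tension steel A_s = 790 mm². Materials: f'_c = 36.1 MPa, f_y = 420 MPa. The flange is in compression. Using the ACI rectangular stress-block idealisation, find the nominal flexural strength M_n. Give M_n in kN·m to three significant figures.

Tension: T = A_s f_y = 790 × 420 = 331800 N.
Try a within the flange: a = T/(0.85 f'_c b_f) = 331800/(0.85 × 36.1 × 930) = 11.63 mm.
Since a = 11.63 ≤ h_f = 135 mm, the stress block lies entirely in the flange; analyse as a rectangular beam of width b_f.
M_n = T(d − a/2) = 331800 × (575 − 5.815) = 188.86 × 10⁶ N·mm.
M_n = 188.86 kN·m.

M_n ≈ 189 kN·m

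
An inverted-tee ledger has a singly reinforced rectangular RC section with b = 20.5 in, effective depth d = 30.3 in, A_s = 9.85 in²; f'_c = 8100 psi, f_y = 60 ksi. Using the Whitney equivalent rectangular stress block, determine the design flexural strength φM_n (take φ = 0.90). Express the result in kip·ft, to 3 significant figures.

T = A_s f_y = 9.85 × 60 = 591 kips.
a = T/(0.85 f'_c b) = 591/(0.85 × 8.1 × 20.5) = 4.187 in.
M_n = T(d − a/2) = 591 × (30.3 − 2.0935) = 16670.0 kip·in = 16670.0/12 = 1389.17 kip·ft.
φM_n = 0.90 × 1389.17 = 1250.25 kip·ft.

φM_n ≈ 1250 kip·ft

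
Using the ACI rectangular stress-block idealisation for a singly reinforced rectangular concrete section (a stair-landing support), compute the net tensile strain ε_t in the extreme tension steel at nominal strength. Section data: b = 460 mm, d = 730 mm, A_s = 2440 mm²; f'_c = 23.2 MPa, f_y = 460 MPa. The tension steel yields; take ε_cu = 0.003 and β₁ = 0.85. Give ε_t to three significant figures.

ε_t ≈ 0.0120

a = A_s f_y/(0.85 f'_c b) = 123.73 mm.
β₁ = 0.85, so c = a/β₁ = 123.73/0.85 = 145.56 mm.
From the linear strain diagram with ε_cu = 0.003: ε_t = 0.003 (d − c)/c = 0.003 × (730 − 145.56)/145.56 = 0.0120.
Since ε_t ≥ 0.005, the section is tension-controlled.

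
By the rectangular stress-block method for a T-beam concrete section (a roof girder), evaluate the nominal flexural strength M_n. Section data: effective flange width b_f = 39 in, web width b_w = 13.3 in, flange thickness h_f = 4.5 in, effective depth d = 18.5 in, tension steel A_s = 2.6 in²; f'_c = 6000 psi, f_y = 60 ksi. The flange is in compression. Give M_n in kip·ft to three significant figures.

M_n ≈ 235 kip·ft

Tension: T = A_s f_y = 2.6 × 60 = 156 kips.
Try a within the flange: a = T/(0.85 f'_c b_f) = 156/(0.85 × 6 × 39) = 0.784 in.
Since a = 0.784 ≤ h_f = 4.5 in, the stress block lies entirely in the flange; analyse as a rectangular beam of width b_f.
M_n = T(d − a/2) = 156 × (18.5 − 0.392) = 2824.8 kip·in.
M_n = 2824.8/12 = 235.40 kip·ft.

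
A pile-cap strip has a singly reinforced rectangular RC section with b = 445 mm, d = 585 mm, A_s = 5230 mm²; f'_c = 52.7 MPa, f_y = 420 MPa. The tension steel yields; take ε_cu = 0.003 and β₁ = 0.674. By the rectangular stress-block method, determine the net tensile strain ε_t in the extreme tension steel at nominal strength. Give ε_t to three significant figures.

a = A_s f_y/(0.85 f'_c b) = 110.19 mm.
β₁ = 0.674, so c = a/β₁ = 110.19/0.674 = 163.49 mm.
From the linear strain diagram with ε_cu = 0.003: ε_t = 0.003 (d − c)/c = 0.003 × (585 − 163.49)/163.49 = 0.00773.
Since ε_t ≥ 0.005, the section is tension-controlled.

ε_t ≈ 0.00773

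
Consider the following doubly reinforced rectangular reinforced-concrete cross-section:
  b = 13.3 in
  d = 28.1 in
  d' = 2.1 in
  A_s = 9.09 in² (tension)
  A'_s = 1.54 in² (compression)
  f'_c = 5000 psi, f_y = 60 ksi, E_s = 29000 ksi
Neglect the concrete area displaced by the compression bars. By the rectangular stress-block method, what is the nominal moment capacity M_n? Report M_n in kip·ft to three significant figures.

Assume both steels yield.
a = (A_s − A'_s) f_y/(0.85 f'_c b) = (9.09 − 1.54) × 60/(0.85 × 5 × 13.3) = 8.014 in.
c = a/β₁ = 8.014/0.8 = 10.018 in; ε'_s = 0.003(c − d')/c = 0.0024 ≥ ε_y = 0.0021, so the compression steel yields.
M_n = (A_s − A'_s) f_y (d − a/2) + A'_s f_y (d − d') = 453 × (28.1 − 4.007) + 92.4 × (28.1 − 2.1) = 10914.1 + 2402.4 = 13316.5 kip·in = 13316.5/12 = 1109.71 kip·ft.

M_n ≈ 1110 kip·ft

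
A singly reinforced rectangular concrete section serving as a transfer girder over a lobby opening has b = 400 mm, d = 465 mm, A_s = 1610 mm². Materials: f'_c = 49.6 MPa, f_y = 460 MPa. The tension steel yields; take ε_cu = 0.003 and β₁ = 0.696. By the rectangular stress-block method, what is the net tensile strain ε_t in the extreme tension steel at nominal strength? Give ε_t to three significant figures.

ε_t ≈ 0.0191

a = A_s f_y/(0.85 f'_c b) = 43.92 mm.
β₁ = 0.696, so c = a/β₁ = 43.92/0.696 = 63.10 mm.
From the linear strain diagram with ε_cu = 0.003: ε_t = 0.003 (d − c)/c = 0.003 × (465 − 63.10)/63.10 = 0.0191.
Since ε_t ≥ 0.005, the section is tension-controlled.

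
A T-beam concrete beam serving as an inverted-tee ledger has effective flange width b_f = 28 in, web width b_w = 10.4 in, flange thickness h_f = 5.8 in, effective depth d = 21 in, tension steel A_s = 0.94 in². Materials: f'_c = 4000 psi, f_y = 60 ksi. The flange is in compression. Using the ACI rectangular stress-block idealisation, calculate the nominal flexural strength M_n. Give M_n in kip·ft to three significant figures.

Tension: T = A_s f_y = 0.94 × 60 = 56.4 kips.
Try a within the flange: a = T/(0.85 f'_c b_f) = 56.4/(0.85 × 4 × 28) = 0.592 in.
Since a = 0.592 ≤ h_f = 5.8 in, the stress block lies entirely in the flange; analyse as a rectangular beam of width b_f.
M_n = T(d − a/2) = 56.4 × (21 − 0.296) = 1167.7 kip·in.
M_n = 1167.7/12 = 97.31 kip·ft.

M_n ≈ 97.3 kip·ft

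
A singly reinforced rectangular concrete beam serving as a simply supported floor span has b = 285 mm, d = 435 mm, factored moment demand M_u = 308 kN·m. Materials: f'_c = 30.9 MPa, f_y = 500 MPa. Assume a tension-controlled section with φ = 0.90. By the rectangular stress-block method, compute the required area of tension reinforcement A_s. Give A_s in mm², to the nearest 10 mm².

M_n = M_u/φ = 308/0.90 = 342.222 kN·m.
With M_n = 0.85 f'_c a b (d − a/2), solve the quadratic for a:
a = d − √(d² − 2M_n/(0.85 f'_c b)) = 435 − √(435² − 2 × 342.222×10⁶/(0.85 × 30.9 × 285)) = 122.29 mm.
A_s = 0.85 f'_c a b / f_y = 0.85 × 30.9 × 122.29 × 285 / 500 = 1830.8 mm².

A_s ≈ 1830 mm²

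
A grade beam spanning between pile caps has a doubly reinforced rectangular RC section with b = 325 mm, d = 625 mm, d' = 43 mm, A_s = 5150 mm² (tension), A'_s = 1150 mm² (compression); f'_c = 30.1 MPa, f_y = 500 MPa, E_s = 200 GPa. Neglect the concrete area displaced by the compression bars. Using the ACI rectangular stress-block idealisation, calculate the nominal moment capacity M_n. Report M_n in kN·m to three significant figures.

Assume both tension and compression steel yield.
Net tension couple steel: A_s − A'_s = 4000 mm².
a = (A_s − A'_s) f_y / (0.85 f'_c b) = 2000000/(0.85 × 30.1 × 325) = 240.53 mm.
c = a/β₁ = 240.53/0.835 = 288.06 mm; ε'_s = 0.003(c − d')/c = 0.0026 ≥ f_y/E_s = 0.0025, so compression steel does yield.
M_n = (A_s − A'_s) f_y (d − a/2) + A'_s f_y (d − d') = [2000000 × (625 − 120.265) + 575000 × (625 − 43)] × 10⁻⁶ = 1009.47 + 334.65 = 1344.12 kN·m.

M_n ≈ 1340 kN·m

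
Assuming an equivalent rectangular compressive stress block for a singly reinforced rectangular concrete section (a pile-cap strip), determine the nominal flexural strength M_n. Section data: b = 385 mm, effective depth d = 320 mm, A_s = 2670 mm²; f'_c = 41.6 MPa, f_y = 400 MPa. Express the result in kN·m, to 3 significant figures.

M_n ≈ 300 kN·m

T = A_s f_y = 2670 × 400 = 1068000 N = 1068 kN.
From C = T: a = T/(0.85 f'_c b) = 1068000/(0.85 × 41.6 × 385) = 78.45 mm.
M_n = T(d − a/2) = 1068 kN × (320 − 39.225) mm = 299.87 kN·m.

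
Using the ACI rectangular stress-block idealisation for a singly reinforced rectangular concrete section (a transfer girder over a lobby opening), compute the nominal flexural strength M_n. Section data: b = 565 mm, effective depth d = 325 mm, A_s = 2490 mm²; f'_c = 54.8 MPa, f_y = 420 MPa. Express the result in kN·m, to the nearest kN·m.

M_n ≈ 319 kN·m

T = A_s f_y = 2490 × 420 = 1045800 N = 1045.8 kN.
From C = T: a = T/(0.85 f'_c b) = 1045800/(0.85 × 54.8 × 565) = 39.74 mm.
M_n = T(d − a/2) = 1045.8 kN × (325 − 19.87) mm = 319.10 kN·m.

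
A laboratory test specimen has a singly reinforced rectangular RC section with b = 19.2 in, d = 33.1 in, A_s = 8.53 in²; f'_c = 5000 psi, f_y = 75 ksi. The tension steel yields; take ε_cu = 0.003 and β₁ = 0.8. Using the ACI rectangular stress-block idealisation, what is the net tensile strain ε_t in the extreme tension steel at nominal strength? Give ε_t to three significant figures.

ε_t ≈ 0.00713

a = A_s f_y/(0.85 f'_c b) = 7.840 in.
β₁ = 0.8, so c = a/β₁ = 7.840/0.8 = 9.800 in.
From the linear strain diagram with ε_cu = 0.003: ε_t = 0.003 (d − c)/c = 0.003 × (33.1 − 9.800)/9.800 = 0.00713.
Since ε_t ≥ 0.005, the section is tension-controlled.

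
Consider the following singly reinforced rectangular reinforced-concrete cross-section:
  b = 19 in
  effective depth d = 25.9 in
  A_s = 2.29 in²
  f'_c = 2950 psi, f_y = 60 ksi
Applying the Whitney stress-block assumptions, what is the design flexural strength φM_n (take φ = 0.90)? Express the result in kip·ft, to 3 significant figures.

φM_n ≈ 252 kip·ft

T = A_s f_y = 2.29 × 60 = 137.4 kips.
a = T/(0.85 f'_c b) = 137.4/(0.85 × 2.95 × 19) = 2.884 in.
M_n = T(d − a/2) = 137.4 × (25.9 − 1.442) = 3360.5 kip·in = 3360.5/12 = 280.04 kip·ft.
φM_n = 0.90 × 280.04 = 252.04 kip·ft.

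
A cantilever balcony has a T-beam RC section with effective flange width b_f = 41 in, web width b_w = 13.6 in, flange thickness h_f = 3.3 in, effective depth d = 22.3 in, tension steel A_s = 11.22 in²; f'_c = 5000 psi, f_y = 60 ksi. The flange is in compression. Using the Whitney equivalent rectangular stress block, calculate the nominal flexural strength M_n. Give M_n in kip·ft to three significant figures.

Tension: T = A_s f_y = 11.22 × 60 = 673.2 kips.
Try a within the flange: a = T/(0.85 f'_c b_f) = 673.2/(0.85 × 5 × 41) = 3.863 in.
a = 3.863 > h_f = 3.3 in: the block extends into the web. Split into flange-overhang and web parts.
C_f = 0.85 f'_c (b_f − b_w) h_f = 0.85 × 5 × (41 − 13.6) × 3.3 = 384.3 kips.
Remaining web compression depth: a_w = (T − C_f)/(0.85 f'_c b_w) = (673.2 − 384.3)/(0.85 × 5 × 13.6) = 4.998 in.
M_n = C_f(d − h_f/2) + (T − C_f)(d − a_w/2) = 384.3 × (22.3 − 1.65) + 288.9 × (22.3 − 2.499) = 7935.8 + 5720.5 = 13656.3 kip·in.
M_n = 13656.3/12 = 1138.03 kip·ft.

M_n ≈ 1140 kip·ft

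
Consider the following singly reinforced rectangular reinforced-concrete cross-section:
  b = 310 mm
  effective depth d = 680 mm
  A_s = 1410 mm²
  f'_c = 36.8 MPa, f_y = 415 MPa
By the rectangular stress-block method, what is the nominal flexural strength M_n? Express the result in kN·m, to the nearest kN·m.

M_n ≈ 380 kN·m

T = A_s f_y = 1410 × 415 = 585150 N = 585.15 kN.
From C = T: a = T/(0.85 f'_c b) = 585150/(0.85 × 36.8 × 310) = 60.34 mm.
M_n = T(d − a/2) = 585.15 kN × (680 − 30.17) mm = 380.25 kN·m.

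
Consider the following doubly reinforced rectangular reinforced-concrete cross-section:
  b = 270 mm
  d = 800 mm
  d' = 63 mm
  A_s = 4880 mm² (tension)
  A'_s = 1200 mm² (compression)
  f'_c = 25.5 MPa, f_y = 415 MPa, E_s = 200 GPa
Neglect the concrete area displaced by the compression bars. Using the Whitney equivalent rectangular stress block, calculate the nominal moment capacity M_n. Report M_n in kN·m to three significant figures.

Assume both tension and compression steel yield.
Net tension couple steel: A_s − A'_s = 3680 mm².
a = (A_s − A'_s) f_y / (0.85 f'_c b) = 1527200/(0.85 × 25.5 × 270) = 260.96 mm.
c = a/β₁ = 260.96/0.85 = 307.01 mm; ε'_s = 0.003(c − d')/c = 0.0024 ≥ f_y/E_s = 0.0021, so compression steel does yield.
M_n = (A_s − A'_s) f_y (d − a/2) + A'_s f_y (d − d') = [1527200 × (800 − 130.48) + 498000 × (800 − 63)] × 10⁻⁶ = 1022.49 + 367.03 = 1389.52 kN·m.

M_n ≈ 1390 kN·m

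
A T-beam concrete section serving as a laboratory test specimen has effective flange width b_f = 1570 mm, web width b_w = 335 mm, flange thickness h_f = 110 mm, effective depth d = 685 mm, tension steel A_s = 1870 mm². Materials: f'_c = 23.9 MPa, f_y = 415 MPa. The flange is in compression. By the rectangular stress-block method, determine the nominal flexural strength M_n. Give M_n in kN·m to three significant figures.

Tension: T = A_s f_y = 1870 × 415 = 776050 N.
Try a within the flange: a = T/(0.85 f'_c b_f) = 776050/(0.85 × 23.9 × 1570) = 24.33 mm.
Since a = 24.33 ≤ h_f = 110 mm, the stress block lies entirely in the flange; analyse as a rectangular beam of width b_f.
M_n = T(d − a/2) = 776050 × (685 − 12.165) = 522.15 × 10⁶ N·mm.
M_n = 522.15 kN·m.

M_n ≈ 522 kN·m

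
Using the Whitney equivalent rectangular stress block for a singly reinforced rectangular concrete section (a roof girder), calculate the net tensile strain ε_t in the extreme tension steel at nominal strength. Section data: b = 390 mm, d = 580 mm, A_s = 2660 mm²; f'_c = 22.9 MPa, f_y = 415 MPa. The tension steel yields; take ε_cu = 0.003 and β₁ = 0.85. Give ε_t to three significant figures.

a = A_s f_y/(0.85 f'_c b) = 145.42 mm.
β₁ = 0.85, so c = a/β₁ = 145.42/0.85 = 171.08 mm.
From the linear strain diagram with ε_cu = 0.003: ε_t = 0.003 (d − c)/c = 0.003 × (580 − 171.08)/171.08 = 0.00717.
Since ε_t ≥ 0.005, the section is tension-controlled.

ε_t ≈ 0.00717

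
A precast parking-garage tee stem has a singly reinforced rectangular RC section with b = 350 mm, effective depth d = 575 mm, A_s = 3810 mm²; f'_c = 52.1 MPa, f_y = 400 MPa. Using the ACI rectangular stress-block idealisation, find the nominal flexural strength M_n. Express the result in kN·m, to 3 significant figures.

M_n ≈ 801 kN·m

T = A_s f_y = 3810 × 400 = 1524000 N = 1524 kN.
From C = T: a = T/(0.85 f'_c b) = 1524000/(0.85 × 52.1 × 350) = 98.32 mm.
M_n = T(d − a/2) = 1524 kN × (575 − 49.16) mm = 801.38 kN·m.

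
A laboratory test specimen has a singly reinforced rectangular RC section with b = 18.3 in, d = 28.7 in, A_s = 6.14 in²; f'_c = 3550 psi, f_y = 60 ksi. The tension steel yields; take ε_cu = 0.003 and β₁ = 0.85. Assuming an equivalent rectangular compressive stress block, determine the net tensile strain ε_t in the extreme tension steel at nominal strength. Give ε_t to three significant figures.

ε_t ≈ 0.00797

a = A_s f_y/(0.85 f'_c b) = 6.671 in.
β₁ = 0.85, so c = a/β₁ = 6.671/0.85 = 7.848 in.
From the linear strain diagram with ε_cu = 0.003: ε_t = 0.003 (d − c)/c = 0.003 × (28.7 − 7.848)/7.848 = 0.00797.
Since ε_t ≥ 0.005, the section is tension-controlled.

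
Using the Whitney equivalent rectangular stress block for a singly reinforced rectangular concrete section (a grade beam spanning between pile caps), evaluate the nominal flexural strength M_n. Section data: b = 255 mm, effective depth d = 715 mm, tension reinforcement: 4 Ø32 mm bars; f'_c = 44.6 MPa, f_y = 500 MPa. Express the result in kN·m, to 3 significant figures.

A_s = 4 × 804 = 3216 mm².
T = A_s f_y = 3216 × 500 = 1608000 N = 1608 kN.
From C = T: a = T/(0.85 f'_c b) = 1608000/(0.85 × 44.6 × 255) = 166.34 mm.
M_n = T(d − a/2) = 1608 kN × (715 − 83.17) mm = 1015.98 kN·m.

M_n ≈ 1020 kN·m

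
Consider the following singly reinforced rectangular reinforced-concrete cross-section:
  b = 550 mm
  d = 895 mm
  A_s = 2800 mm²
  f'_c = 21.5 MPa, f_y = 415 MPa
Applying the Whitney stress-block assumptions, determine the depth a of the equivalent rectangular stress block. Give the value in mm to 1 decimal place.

T = A_s f_y = 2800 × 415 = 1162000 N = 1162 kN.
Setting C = 0.85 f'_c a b equal to T: a = 1162000/(0.85 × 21.5 × 550) = 115.6 mm.

a ≈ 115.6 mm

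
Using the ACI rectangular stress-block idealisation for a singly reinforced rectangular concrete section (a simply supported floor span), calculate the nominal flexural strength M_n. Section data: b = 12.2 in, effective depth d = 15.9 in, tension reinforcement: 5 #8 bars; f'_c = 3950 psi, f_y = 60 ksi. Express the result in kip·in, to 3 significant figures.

A_s = 5 × 0.79 = 3.95 in².
T = A_s f_y = 3.95 × 60 = 237 kips.
a = T/(0.85 f'_c b) = 237/(0.85 × 3.95 × 12.2) = 5.786 in.
M_n = T(d − a/2) = 237 × (15.9 − 2.893) = 3082.7 kip·in.

M_n ≈ 3080 kip·in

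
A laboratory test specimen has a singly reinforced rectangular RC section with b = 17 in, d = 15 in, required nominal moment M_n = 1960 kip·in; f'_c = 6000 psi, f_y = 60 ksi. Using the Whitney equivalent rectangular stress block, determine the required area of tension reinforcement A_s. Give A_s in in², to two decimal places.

A_s ≈ 2.30 in²

From M_n = 0.85 f'_c a b (d − a/2):
a = d − √(d² − 2M_n/(0.85 f'_c b)) = 15 − √(15² − 2 × 1960/(0.85 × 6 × 17)) = 1.592 in.
A_s = 0.85 f'_c a b / f_y = 0.85 × 6 × 1.592 × 17 / 60 = 2.300 in².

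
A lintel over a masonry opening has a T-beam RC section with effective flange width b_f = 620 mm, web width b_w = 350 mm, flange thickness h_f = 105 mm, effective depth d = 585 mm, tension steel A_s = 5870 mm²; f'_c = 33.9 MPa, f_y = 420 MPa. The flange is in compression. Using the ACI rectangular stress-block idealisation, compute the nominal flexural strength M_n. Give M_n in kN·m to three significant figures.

M_n ≈ 1260 kN·m

Tension: T = A_s f_y = 5870 × 420 = 2465400 N.
Try a within the flange: a = T/(0.85 f'_c b_f) = 2465400/(0.85 × 33.9 × 620) = 138.00 mm.
a = 138.00 > h_f = 105 mm: the block extends into the web. Split into flange-overhang and web parts.
C_f = 0.85 f'_c (b_f − b_w) h_f = 0.85 × 33.9 × (620 − 350) × 105 = 816905 N.
Remaining web compression depth: a_w = (T − C_f)/(0.85 f'_c b_w) = (2465400 − 816905)/(0.85 × 33.9 × 350) = 163.46 mm.
M_n = C_f(d − h_f/2) + (T − C_f)(d − a_w/2) = 816905 × (585 − 52.5) + 1648495 × (585 − 81.73) = 435.00 + 829.64 = 1264.64 × 10⁶ N·mm.
M_n = 1264.64 kN·m.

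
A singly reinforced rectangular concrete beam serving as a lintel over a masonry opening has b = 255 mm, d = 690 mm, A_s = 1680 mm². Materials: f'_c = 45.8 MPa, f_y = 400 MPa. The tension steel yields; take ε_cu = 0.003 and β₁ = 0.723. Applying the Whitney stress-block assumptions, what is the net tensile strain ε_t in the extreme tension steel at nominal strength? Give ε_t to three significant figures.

a = A_s f_y/(0.85 f'_c b) = 67.69 mm.
β₁ = 0.723, so c = a/β₁ = 67.69/0.723 = 93.62 mm.
From the linear strain diagram with ε_cu = 0.003: ε_t = 0.003 (d − c)/c = 0.003 × (690 − 93.62)/93.62 = 0.0191.
Since ε_t ≥ 0.005, the section is tension-controlled.

ε_t ≈ 0.0191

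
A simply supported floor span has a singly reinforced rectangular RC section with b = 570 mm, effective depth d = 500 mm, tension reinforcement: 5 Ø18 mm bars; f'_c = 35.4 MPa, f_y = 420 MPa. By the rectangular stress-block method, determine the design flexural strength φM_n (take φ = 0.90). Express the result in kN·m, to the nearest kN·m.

φM_n ≈ 233 kN·m

A_s = 5 × 254 = 1270 mm².
T = A_s f_y = 1270 × 420 = 533400 N = 533.4 kN.
From C = T: a = T/(0.85 f'_c b) = 533400/(0.85 × 35.4 × 570) = 31.10 mm.
M_n = T(d − a/2) = 533.4 kN × (500 − 15.55) mm = 258.41 kN·m.
φM_n = 0.90 × 258.41 = 232.57 kN·m.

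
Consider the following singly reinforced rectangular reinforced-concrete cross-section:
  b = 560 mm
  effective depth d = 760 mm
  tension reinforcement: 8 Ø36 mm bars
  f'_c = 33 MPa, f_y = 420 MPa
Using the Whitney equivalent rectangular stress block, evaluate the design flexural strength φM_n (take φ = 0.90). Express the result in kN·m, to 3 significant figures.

φM_n ≈ 2000 kN·m

A_s = 8 × 1018 = 8144 mm².
T = A_s f_y = 8144 × 420 = 3420480 N = 3420.48 kN.
From C = T: a = T/(0.85 f'_c b) = 3420480/(0.85 × 33 × 560) = 217.75 mm.
M_n = T(d − a/2) = 3420.48 kN × (760 − 108.875) mm = 2227.16 kN·m.
φM_n = 0.90 × 2227.16 = 2004.44 kN·m.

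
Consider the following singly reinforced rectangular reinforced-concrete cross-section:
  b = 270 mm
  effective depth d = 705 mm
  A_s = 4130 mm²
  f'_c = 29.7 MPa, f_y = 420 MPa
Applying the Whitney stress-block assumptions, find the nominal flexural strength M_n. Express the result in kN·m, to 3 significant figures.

M_n ≈ 1000 kN·m

T = A_s f_y = 4130 × 420 = 1734600 N = 1734.6 kN.
From C = T: a = T/(0.85 f'_c b) = 1734600/(0.85 × 29.7 × 270) = 254.48 mm.
M_n = T(d − a/2) = 1734.6 kN × (705 − 127.24) mm = 1002.18 kN·m.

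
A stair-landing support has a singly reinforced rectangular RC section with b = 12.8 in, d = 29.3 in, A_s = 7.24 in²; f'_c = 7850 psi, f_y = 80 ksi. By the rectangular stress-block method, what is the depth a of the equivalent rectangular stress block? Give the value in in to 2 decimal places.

a ≈ 6.78 in

T = A_s f_y = 7.24 × 80 = 579.2 kips.
a = T/(0.85 f'_c b) = 579.2/(0.85 × 7.85 × 12.8) = 6.78 in.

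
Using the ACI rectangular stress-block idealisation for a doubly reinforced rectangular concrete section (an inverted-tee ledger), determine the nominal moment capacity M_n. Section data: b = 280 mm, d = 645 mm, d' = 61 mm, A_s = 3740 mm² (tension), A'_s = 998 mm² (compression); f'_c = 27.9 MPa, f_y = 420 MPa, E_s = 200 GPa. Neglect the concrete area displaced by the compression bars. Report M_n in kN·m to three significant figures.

Assume both tension and compression steel yield.
Net tension couple steel: A_s − A'_s = 2742 mm².
a = (A_s − A'_s) f_y / (0.85 f'_c b) = 1151640/(0.85 × 27.9 × 280) = 173.43 mm.
c = a/β₁ = 173.43/0.85 = 204.04 mm; ε'_s = 0.003(c − d')/c = 0.0021 ≥ f_y/E_s = 0.0021, so compression steel does yield.
M_n = (A_s − A'_s) f_y (d − a/2) + A'_s f_y (d − d') = [1151640 × (645 − 86.715) + 419160 × (645 − 61)] × 10⁻⁶ = 642.94 + 244.79 = 887.73 kN·m.

M_n ≈ 888 kN·m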